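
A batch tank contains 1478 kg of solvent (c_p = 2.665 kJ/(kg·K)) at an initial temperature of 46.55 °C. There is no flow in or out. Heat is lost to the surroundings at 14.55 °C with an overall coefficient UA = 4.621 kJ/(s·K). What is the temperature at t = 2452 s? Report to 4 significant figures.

M c_p dT/dt = −UA(T − T_amb).
dT/dt = (T_ss − T)/τ with T_ss = T_amb = 14.5500 °C, τ = M c_p/UA = 1478·2.665/4.621 = 852.385 s.
Integrating: T(t) = T_ss + (T₀ − T_ss) e^(−t/τ).
T(2452) = 14.5500 + (32.0000)·0.0563240 = 16.3524 °C.

16.35 °C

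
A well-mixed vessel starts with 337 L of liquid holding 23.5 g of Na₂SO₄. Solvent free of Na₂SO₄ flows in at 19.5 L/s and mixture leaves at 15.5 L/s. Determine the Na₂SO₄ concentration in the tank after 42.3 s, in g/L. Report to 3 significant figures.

0.00960 g/L

Let m(t) be the amount of Na₂SO₄. Volume: V(t) = V₀ + (Q_in − Q_out) t = 337 + 4.0000 t; V(42.3) = 506.20 L.
Solute balance: dm/dt = 0 − Q_out C = −Q_out m/V(t).
dm/m = −Q_out dt/(V₀ + 4.0000 t); integrating gives ln(m/m₀) = −(Q_out/(Q_in−Q_out)) ln(V/V₀).
m = m₀ (V₀/V)^(Q_out/(Q_in−Q_out)) = 23.5 × (337/506.20)^(3.8750) = 4.8572 g.
C = m/V = 4.8572/506.20 = 0.0095954 g/L.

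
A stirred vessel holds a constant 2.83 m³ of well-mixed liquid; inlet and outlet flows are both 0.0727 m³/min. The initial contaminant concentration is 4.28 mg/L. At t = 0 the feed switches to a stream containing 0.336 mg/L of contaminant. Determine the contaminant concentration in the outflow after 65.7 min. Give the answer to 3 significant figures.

1.07 mg/L

Mass balance on the solute (V constant): V dC/dt = Q(C_in − C).
Time constant τ = V/Q = 2.83/0.0727 = 38.927 min.
Solution: C(t) = C_in + (C₀ − C_in) e^(−t/τ).
C(65.7) = 0.336 + (4.28 − 0.336)·e^(−65.7/38.927) = 0.336 + (3.9440)·0.18493 = 1.0654 mg/L.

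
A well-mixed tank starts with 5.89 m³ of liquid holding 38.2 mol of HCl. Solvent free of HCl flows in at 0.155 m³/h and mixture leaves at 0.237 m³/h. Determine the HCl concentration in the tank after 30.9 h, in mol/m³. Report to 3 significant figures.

Total volume: dV/dt = Q_in − Q_out = -0.082000 m³/h, so V(t) = 5.89 − 0.082000 t and V(30.9) = 3.3562 m³.
No HCl enters, so dm/dt = −Q_out · (m/V).
dm/m = −Q_out dt/(V₀ − 0.082000 t); integrating gives ln(m/m₀) = −(Q_out/(Q_in−Q_out)) ln(V/V₀).
m = m₀ (V₀/V)^(Q_out/(Q_in−Q_out)) = 38.2 × (5.89/3.3562)^(-2.8902) = 7.5175 mol.
C = m/V = 7.5175/3.3562 = 2.2399 mol/m³.

2.24 mol/m³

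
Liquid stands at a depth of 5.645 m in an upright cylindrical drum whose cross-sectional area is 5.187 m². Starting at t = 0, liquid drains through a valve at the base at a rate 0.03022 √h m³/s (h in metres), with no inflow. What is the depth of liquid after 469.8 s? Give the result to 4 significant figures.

1.015 m

With no inflow, A dh/dt = −0.03022 √h.
Separate and integrate: 2(√h − √h₀) = −(0.03022/A) t.
√h = √5.645 − 0.03022·469.8/(2·5.187) = 2.37592 − 1.36855 = 1.00737.
h = 1.00737² = 1.01479 m.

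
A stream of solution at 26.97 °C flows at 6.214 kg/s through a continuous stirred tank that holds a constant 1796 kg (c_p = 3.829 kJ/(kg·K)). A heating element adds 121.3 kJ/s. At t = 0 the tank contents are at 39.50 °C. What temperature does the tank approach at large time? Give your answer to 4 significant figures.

32.07 °C

First-law balance (no shaft work): M c_p dT/dt = ṁ c_p (T_in − T) + 121.3.
At steady state dT/dt = 0 ⇒ T_ss = T_in + Q̇/(ṁ c_p) = 26.97 + 121.3/(6.214·3.829) = 32.0681 °C.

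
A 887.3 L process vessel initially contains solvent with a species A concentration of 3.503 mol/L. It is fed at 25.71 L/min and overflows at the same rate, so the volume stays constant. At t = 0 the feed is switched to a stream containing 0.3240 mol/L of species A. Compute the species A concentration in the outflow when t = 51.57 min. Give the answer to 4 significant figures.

1.037 mol/L

Unsteady species balance (constant V, well mixed): V dC/dt = Q(C_in − C).
Rewrite as dC/dt + C/τ = C_in/τ, τ = V/Q = 34.5119 min.
This is linear first-order; C(t) = C_in + (C₀ − C_in) e^(−t/τ).
C(51.57) = 0.3240 + (3.503 − 0.3240)·e^(−51.57/34.5119) = 0.3240 + (3.17900)·0.224413 = 1.03741 mol/L.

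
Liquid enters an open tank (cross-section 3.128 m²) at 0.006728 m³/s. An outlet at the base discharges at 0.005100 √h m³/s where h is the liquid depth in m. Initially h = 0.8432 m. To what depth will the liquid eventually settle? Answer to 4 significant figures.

Level balance: A dh/dt = 0.006728 − 0.005100 √h. Setting dh/dt = 0:
Q_in = 0.005100 √h_ss ⇒ √h_ss = 0.006728/0.005100 = 1.31922.
h_ss = 1.31922² = 1.74033 m. (Since h₀ = 0.8432 m < h_ss, the level will rise toward this value.)

1.740 m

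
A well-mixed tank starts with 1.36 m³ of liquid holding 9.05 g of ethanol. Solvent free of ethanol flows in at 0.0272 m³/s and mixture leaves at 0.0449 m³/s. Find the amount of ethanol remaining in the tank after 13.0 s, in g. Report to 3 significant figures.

Total volume: dV/dt = Q_in − Q_out = -0.017700 m³/s, so V(t) = 1.36 − 0.017700 t and V(13.0) = 1.1299 m³.
Solute balance: dm/dt = 0 − Q_out C = −Q_out m/V(t).
dm/m = −Q_out dt/(V₀ − 0.017700 t); integrating gives ln(m/m₀) = −(Q_out/(Q_in−Q_out)) ln(V/V₀).
m = m₀ (V₀/V)^(Q_out/(Q_in−Q_out)) = 9.05 × (1.36/1.1299)^(-2.5367) = 5.6552 g.

5.66 g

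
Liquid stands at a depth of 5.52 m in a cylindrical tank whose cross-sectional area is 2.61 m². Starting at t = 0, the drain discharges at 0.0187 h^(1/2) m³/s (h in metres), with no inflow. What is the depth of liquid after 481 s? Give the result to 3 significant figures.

Mass balance (ρ constant): A dh/dt = −0.0187 √h.
This is separable: 2 d(√h)/dt = −0.0187/A, so √h = √h₀ − (0.0187/(2A)) t.
√h = √5.52 − 0.0187·481/(2·2.61) = 2.3495 − 1.7231 = 0.62635.
h = 0.62635² = 0.39231 m.

0.392 m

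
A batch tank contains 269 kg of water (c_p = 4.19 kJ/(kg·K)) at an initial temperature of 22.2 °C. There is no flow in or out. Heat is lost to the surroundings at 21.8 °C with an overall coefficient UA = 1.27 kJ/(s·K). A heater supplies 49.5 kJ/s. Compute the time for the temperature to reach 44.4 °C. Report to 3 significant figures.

760 s

M c_p dT/dt = −UA(T − T_amb) + Q̇.
τ = M c_p/UA = 887.49 s; T_ss = T_amb + Q̇/UA = 21.8 + 49.5/1.27 = 60.776 °C.
T(t) = T_ss + (T₀ − T_ss)e^(−t/τ); set T = 44.4:
t = −τ ln[(T − T_ss)/(T₀ − T_ss)] = −887.49 · ln(0.42452) = 760.40 s.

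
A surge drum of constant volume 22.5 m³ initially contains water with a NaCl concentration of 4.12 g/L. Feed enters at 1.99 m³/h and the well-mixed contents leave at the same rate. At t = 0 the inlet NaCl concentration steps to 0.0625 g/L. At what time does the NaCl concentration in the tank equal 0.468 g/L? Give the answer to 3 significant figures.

26.0 h

Unsteady species balance (constant V, well mixed): V dC/dt = Q(C_in − C), so τ = V/Q = 11.307 h.
C(t) = C_in + (C₀ − C_in) e^(−t/τ). Set C = 0.468 and solve for t:
e^(−t/τ) = (C − C_in)/(C₀ − C_in) = (0.468 − 0.0625)/(4.12 − 0.0625) = 0.099938
t = −τ ln(…) = 11.307 × 2.3032 = 26.041 h.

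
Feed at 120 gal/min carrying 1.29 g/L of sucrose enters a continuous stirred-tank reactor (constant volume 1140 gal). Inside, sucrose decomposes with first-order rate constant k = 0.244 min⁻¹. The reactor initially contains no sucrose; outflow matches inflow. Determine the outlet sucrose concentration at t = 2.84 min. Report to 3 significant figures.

0.245 g/L

V dC/dt = Q(C_in − C) − k V C.
This is linear with rate a = Q/V + k = 0.34926 min⁻¹.
C_ss = Q C_in/(Q + kV) = 0.38879 g/L; C(t) = C_ss + (C₀ − C_ss) e^(−a t).
C(2.84) = 0.38879 + (-0.38879)·e^(−0.34926·2.84) = 0.38879 + (-0.38879)·0.37087 = 0.24460 g/L.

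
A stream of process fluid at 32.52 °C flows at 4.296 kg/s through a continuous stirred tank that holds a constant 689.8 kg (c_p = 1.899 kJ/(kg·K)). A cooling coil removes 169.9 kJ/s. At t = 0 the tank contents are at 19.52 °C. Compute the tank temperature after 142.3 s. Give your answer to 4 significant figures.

M c_p dT/dt = ṁ c_p (T_in − T) − Q̇.
τ = M/ṁ = 160.568 s; T_ss = T_in − Q̇/(ṁ c_p) = 32.52 − 169.9/(4.296·1.899) = 11.6941 °C.
Solution: T(t) = T_ss + (T₀ − T_ss) e^(−t/τ).
T(142.3) = 11.6941 + (7.82592)·e^(−142.3/160.568) = 11.6941 + (7.82592)·0.412207 = 14.9200 °C.

14.92 °C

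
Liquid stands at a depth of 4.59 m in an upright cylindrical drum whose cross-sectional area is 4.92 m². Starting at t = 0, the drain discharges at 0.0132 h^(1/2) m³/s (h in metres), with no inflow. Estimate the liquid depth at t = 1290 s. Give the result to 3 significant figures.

Mass balance (ρ constant): A dh/dt = −0.0132 √h.
∫ h^(−1/2) dh = −(0.0132/A) ∫ dt, giving 2√h = 2√h₀ − (0.0132/A) t.
√h = √4.59 − 0.0132·1290/(2·4.92) = 2.1424 − 1.7305 = 0.41194.
h = 0.41194² = 0.16970 m.

0.170 m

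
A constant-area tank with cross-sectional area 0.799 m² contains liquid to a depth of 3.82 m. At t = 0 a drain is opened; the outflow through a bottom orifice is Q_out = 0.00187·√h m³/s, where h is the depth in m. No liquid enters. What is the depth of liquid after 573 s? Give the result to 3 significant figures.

With no inflow, A dh/dt = −0.00187 √h.
∫ h^(−1/2) dh = −(0.00187/A) ∫ dt, giving 2√h = 2√h₀ − (0.00187/A) t.
√h = √3.82 − 0.00187·573/(2·0.799) = 1.9545 − 0.67053 = 1.2840.
h = 1.2840² = 1.6485 m.

1.65 m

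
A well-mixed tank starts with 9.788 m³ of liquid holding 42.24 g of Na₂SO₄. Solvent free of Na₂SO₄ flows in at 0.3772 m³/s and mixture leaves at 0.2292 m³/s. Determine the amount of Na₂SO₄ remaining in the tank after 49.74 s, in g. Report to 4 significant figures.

17.72 g

Let m(t) be the amount of Na₂SO₄. Volume: V(t) = V₀ + (Q_in − Q_out) t = 9.788 + 0.148000 t; V(49.74) = 17.1495 m³.
Species balance (pure solvent in): dm/dt = −Q_out · m/V(t).
dm/m = −Q_out dt/(V₀ + 0.148000 t); integrating gives ln(m/m₀) = −(Q_out/(Q_in−Q_out)) ln(V/V₀).
m = m₀ (V₀/V)^(Q_out/(Q_in−Q_out)) = 42.24 × (9.788/17.1495)^(1.54865) = 17.7230 g.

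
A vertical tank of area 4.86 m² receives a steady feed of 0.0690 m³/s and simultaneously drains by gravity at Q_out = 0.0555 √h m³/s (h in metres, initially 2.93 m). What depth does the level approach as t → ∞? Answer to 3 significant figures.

Unsteady balance on liquid volume: A dh/dt = Q_in − 0.0555 √h. At steady state dh/dt = 0:
Q_in = 0.0555 √h_ss ⇒ √h_ss = 0.0690/0.0555 = 1.2432.
h_ss = 1.2432² = 1.5457 m. (Since h₀ = 2.93 m > h_ss, the level will fall toward this value.)

1.55 m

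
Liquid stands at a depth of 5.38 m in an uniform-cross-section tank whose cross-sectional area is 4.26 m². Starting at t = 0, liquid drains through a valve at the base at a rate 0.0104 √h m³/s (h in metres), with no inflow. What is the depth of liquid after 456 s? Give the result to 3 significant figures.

A dh/dt = −Q_out = −0.0104 √h.
Separate and integrate: 2(√h − √h₀) = −(0.0104/A) t.
√h = √5.38 − 0.0104·456/(2·4.26) = 2.3195 − 0.55662 = 1.7629.
h = 1.7629² = 3.1077 m.

3.11 m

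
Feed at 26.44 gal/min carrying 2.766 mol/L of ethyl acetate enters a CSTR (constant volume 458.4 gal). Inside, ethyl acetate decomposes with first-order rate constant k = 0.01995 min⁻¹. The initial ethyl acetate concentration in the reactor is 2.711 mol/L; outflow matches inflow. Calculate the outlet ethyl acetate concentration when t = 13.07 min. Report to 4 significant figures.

2.293 mol/L

Species balance: V dC/dt = Q C_in − Q C − k V C.
dC/dt = (Q/V) C_in − (Q/V + k) C; effective rate a = Q/V + k = 0.0576789 + 0.01995 = 0.0776289 min⁻¹.
C_ss = Q C_in/(Q + kV) = 2.05516 mol/L; C(t) = C_ss + (C₀ − C_ss) e^(−a t).
C(13.07) = 2.05516 + (0.655840)·e^(−0.0776289·13.07) = 2.05516 + (0.655840)·0.362544 = 2.29293 mol/L.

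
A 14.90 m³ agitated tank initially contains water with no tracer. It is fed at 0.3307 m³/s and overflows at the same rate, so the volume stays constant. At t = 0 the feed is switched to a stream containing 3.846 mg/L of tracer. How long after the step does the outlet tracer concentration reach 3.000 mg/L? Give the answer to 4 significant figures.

68.23 s

Species balance on the tank: V dC/dt = Q(C_in − C), so τ = V/Q = 45.0559 s.
C(t) = C_in + (C₀ − C_in) e^(−t/τ). Set C = 3.000 and solve for t:
e^(−t/τ) = (C − C_in)/(C₀ − C_in) = (3.000 − 3.846)/(0 − 3.846) = 0.219969
t = −τ ln(…) = 45.0559 × 1.51427 = 68.2268 s.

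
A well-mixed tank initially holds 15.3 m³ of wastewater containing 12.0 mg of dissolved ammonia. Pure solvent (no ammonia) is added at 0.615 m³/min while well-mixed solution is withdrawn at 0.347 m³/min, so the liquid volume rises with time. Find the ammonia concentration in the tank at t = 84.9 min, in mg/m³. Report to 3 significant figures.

0.0969 mg/m³

Total volume: dV/dt = Q_in − Q_out = 0.26800 m³/min, so V(t) = 15.3 + 0.26800 t and V(84.9) = 38.053 m³.
Solute balance: dm/dt = 0 − Q_out C = −Q_out m/V(t).
dm/m = −Q_out dt/(V₀ + 0.26800 t); integrating gives ln(m/m₀) = −(Q_out/(Q_in−Q_out)) ln(V/V₀).
m = m₀ (V₀/V)^(Q_out/(Q_in−Q_out)) = 12.0 × (15.3/38.053)^(1.2948) = 3.6884 mg.
C = m/V = 3.6884/38.053 = 0.096928 mg/m³.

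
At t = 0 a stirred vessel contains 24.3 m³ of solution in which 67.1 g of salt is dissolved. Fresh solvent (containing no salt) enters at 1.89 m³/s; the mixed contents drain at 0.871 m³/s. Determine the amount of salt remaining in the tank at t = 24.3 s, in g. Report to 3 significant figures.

Let m(t) be the amount of salt. Volume: V(t) = V₀ + (Q_in − Q_out) t = 24.3 + 1.0190 t; V(24.3) = 49.062 m³.
Species balance (pure solvent in): dm/dt = −Q_out · m/V(t).
dm/m = −Q_out dt/(V₀ + 1.0190 t); integrating gives ln(m/m₀) = −(Q_out/(Q_in−Q_out)) ln(V/V₀).
m = m₀ (V₀/V)^(Q_out/(Q_in−Q_out)) = 67.1 × (24.3/49.062)^(0.85476) = 36.805 g.

36.8 g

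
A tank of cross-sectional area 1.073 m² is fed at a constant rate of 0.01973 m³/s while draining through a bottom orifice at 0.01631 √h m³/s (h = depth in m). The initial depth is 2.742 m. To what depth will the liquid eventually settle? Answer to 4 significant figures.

1.463 m

Level balance: A dh/dt = 0.01973 − 0.01631 √h. Setting dh/dt = 0:
Q_in = 0.01631 √h_ss ⇒ √h_ss = 0.01973/0.01631 = 1.20969.
h_ss = 1.20969² = 1.46334 m. (Since h₀ = 2.742 m > h_ss, the level will fall toward this value.)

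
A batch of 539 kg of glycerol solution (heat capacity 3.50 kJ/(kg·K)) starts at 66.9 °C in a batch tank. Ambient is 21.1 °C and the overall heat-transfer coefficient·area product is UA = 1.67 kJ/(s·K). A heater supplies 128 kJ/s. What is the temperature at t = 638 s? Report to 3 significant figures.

80.2 °C

Lumped-capacitance energy balance: M c_p dT/dt = UA(T_amb − T) + Q̇.
dT/dt = (T_ss − T)/τ with T_ss = T_amb + Q̇/UA = 21.1 + 128/1.67 = 97.747 °C, τ = M c_p/UA = 539·3.50/1.67 = 1129.6 s.
Solution: T(t) = T_ss + (T₀ − T_ss) e^(−t/τ).
T(638) = 97.747 + (-30.847)·0.56848 = 80.211 °C.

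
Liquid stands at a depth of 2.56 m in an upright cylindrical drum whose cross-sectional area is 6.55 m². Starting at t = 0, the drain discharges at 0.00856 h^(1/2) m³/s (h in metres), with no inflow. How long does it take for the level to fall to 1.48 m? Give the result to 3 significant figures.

Volume balance on the tank: A dh/dt = −0.00856 √h.
Separate and integrate: 2(√h − √h₀) = −(0.00856/A) t.
t = 2A(√h₀ − √h)/0.00856 = 2·6.55·(√2.56 − √1.48)/0.00856
  = 13.100 × (1.6000 − 1.2166) / 0.00856 = 586.82 s.

587 s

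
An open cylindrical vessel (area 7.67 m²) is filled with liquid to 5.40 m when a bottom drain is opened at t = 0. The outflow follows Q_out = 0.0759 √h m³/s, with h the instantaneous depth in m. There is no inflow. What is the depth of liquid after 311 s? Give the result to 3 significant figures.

With no inflow, A dh/dt = −0.0759 √h.
Separate and integrate: 2(√h − √h₀) = −(0.0759/A) t.
√h = √5.40 − 0.0759·311/(2·7.67) = 2.3238 − 1.5388 = 0.78501.
h = 0.78501² = 0.61624 m.

0.616 m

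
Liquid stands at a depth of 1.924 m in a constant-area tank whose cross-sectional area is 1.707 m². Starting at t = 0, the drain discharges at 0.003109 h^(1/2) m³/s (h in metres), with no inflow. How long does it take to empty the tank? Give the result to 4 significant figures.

1523 s

With no inflow, A dh/dt = −0.003109 √h.
Separate and integrate: 2(√h − √h₀) = −(0.003109/A) t.
Tank is empty when √h = 0: t_empty = 2A√h₀/0.003109.
t_empty = 2·1.707·√1.924/0.003109 = 3.41400·1.38708/0.003109 = 1523.16 s.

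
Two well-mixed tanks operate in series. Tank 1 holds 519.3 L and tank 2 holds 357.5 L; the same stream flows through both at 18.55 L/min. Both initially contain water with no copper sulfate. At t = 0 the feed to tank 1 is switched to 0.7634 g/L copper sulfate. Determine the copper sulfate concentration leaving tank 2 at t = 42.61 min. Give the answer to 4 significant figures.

0.4135 g/L

Time constants: τᵢ = Vᵢ/Q for each well-mixed tank.
τ₁ = 519.3/18.55 = 27.9946 min; τ₂ = 357.5/18.55 = 19.2722 min.
Solving the cascade with C₁(0)=C₂(0)=0 gives C₂(t) = C_in[1 − (τ₁ e^(−t/τ₁) − τ₂ e^(−t/τ₂))/(τ₁ − τ₂)].
At t = 42.61: e^(−t/τ₁) = 0.218258, e^(−t/τ₂) = 0.109596.
C₂ = 0.7634·[1 − (27.9946·0.218258 − 19.2722·0.109596)/(8.72237)] = 0.7634·0.541653 = 0.413498 g/L.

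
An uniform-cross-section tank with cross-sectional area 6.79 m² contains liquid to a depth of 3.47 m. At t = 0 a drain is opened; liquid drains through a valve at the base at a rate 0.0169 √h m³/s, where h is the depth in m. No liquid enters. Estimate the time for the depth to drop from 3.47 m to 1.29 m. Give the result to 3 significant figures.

Volume balance on the tank: A dh/dt = −0.0169 √h.
This is separable: 2 d(√h)/dt = −0.0169/A, so √h = √h₀ − (0.0169/(2A)) t.
t = 2A(√h₀ − √h)/0.0169 = 2·6.79·(√3.47 − √1.29)/0.0169
  = 13.580 × (1.8628 − 1.1358) / 0.0169 = 584.19 s.

584 s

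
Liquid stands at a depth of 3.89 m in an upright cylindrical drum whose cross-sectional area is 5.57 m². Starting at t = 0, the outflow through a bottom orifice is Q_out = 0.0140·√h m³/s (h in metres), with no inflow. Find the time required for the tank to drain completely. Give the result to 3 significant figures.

Mass balance (ρ constant): A dh/dt = −0.0140 √h.
This is separable: 2 d(√h)/dt = −0.0140/A, so √h = √h₀ − (0.0140/(2A)) t.
Set h = 0: 2√h₀ = (0.0140/A) t_empty ⇒ t_empty = 2A√h₀/0.0140.
t_empty = 2·5.57·√3.89/0.0140 = 11.140·1.9723/0.0140 = 1569.4 s.

1570 s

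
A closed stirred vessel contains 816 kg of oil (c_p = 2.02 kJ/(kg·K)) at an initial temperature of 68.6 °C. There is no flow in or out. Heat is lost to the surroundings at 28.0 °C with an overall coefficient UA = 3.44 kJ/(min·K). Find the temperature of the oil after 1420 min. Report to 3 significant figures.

30.1 °C

Lumped-capacitance energy balance: M c_p dT/dt = UA(T_amb − T).
dT/dt = (T_ss − T)/τ with T_ss = T_amb = 28.000 °C, τ = M c_p/UA = 816·2.02/3.44 = 479.16 min.
Solution: T(t) = T_ss + (T₀ − T_ss) e^(−t/τ).
T(1420) = 28.000 + (40.600)·0.051638 = 30.096 °C.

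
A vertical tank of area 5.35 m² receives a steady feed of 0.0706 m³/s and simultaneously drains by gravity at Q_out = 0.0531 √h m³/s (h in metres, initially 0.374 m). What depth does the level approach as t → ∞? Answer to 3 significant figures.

Level balance: A dh/dt = 0.0706 − 0.0531 √h. Setting dh/dt = 0:
Q_in = 0.0531 √h_ss ⇒ √h_ss = 0.0706/0.0531 = 1.3296.
h_ss = 1.3296² = 1.7677 m. (Since h₀ = 0.374 m < h_ss, the level will rise toward this value.)

1.77 m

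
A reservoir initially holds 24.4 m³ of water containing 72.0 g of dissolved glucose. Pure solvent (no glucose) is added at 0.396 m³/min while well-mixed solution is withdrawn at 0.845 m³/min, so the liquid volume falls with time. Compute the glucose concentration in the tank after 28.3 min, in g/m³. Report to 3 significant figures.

1.54 g/m³

Total volume: dV/dt = Q_in − Q_out = -0.44900 m³/min, so V(t) = 24.4 − 0.44900 t and V(28.3) = 11.693 m³.
Solute balance: dm/dt = 0 − Q_out C = −Q_out m/V(t).
Separate: dm/m = −Q_out dt/V(t) ⇒ ln(m/m₀) = −(Q_out/(Q_in−Q_out)) ln(V/V₀).
m = m₀ (V₀/V)^(Q_out/(Q_in−Q_out)) = 72.0 × (24.4/11.693)^(-1.8820) = 18.036 g.
C = m/V = 18.036/11.693 = 1.5424 g/m³.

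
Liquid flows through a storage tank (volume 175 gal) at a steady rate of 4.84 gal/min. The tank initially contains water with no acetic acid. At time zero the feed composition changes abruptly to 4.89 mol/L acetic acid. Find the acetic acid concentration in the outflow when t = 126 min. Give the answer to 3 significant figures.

Mass balance on the solute (V constant): V dC/dt = Q(C_in − C).
Rewrite as dC/dt + C/τ = C_in/τ, τ = V/Q = 36.157 min.
Solution: C(t) = C_in + (C₀ − C_in) e^(−t/τ).
C(126) = 4.89 + (0 − 4.89)·e^(−126/36.157) = 4.89 + (-4.8900)·0.030660 = 4.7401 mol/L.

4.74 mol/L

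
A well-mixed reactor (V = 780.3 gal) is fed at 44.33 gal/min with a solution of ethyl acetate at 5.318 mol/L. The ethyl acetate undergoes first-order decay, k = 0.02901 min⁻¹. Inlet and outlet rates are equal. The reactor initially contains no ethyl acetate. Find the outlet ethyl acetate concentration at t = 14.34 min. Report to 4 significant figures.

2.492 mol/L

Species balance: V dC/dt = Q C_in − Q C − k V C.
dC/dt = (Q/V) C_in − (Q/V + k) C; effective rate a = Q/V + k = 0.0568115 + 0.02901 = 0.0858215 min⁻¹.
C_ss = Q C_in/(Q + kV) = 3.52037 mol/L; C(t) = C_ss + (C₀ − C_ss) e^(−a t).
C(14.34) = 3.52037 + (-3.52037)·e^(−0.0858215·14.34) = 3.52037 + (-3.52037)·0.292094 = 2.49209 mol/L.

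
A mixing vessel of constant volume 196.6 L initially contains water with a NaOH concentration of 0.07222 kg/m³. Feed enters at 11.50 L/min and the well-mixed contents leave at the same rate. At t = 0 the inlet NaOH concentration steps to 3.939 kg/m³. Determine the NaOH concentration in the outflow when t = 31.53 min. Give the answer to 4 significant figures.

Accumulation = in − out for the solute gives V dC/dt = Q(C_in − C).
So dC/dt = (C_in − C)/τ with τ = V/Q = 196.6/11.50 = 17.0957 min.
Solution: C(t) = C_in + (C₀ − C_in) e^(−t/τ).
C(31.53) = 3.939 + (0.07222 − 3.939)·e^(−31.53/17.0957) = 3.939 + (-3.86678)·0.158131 = 3.32754 kg/m³.

3.328 kg/m³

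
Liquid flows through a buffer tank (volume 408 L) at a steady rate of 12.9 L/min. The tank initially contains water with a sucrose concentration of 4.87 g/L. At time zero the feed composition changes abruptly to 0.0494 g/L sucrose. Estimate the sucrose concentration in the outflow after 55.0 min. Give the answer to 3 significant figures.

0.896 g/L

Accumulation = in − out for the solute gives V dC/dt = Q(C_in − C).
So dC/dt = (C_in − C)/τ with τ = V/Q = 408/12.9 = 31.628 min.
Solution: C(t) = C_in + (C₀ − C_in) e^(−t/τ).
C(55.0) = 0.0494 + (4.87 − 0.0494)·e^(−55.0/31.628) = 0.0494 + (4.8206)·0.17570 = 0.89639 g/L.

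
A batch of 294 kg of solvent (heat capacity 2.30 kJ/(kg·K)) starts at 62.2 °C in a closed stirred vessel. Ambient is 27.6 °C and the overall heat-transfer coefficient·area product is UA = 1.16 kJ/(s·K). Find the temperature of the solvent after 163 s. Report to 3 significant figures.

M c_p dT/dt = −UA(T − T_amb).
dT/dt = (T_ss − T)/τ with T_ss = T_amb = 27.600 °C, τ = M c_p/UA = 294·2.30/1.16 = 582.93 s.
Solution: T(t) = T_ss + (T₀ − T_ss) e^(−t/τ).
T(163) = 27.600 + (34.600)·0.75607 = 53.760 °C.

53.8 °C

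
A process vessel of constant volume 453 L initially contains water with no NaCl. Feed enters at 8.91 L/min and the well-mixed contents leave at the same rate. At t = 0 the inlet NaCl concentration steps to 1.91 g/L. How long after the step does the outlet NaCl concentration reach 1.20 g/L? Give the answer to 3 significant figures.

Species balance on the tank: V dC/dt = Q(C_in − C), so τ = V/Q = 50.842 min.
C(t) = C_in + (C₀ − C_in) e^(−t/τ). Set C = 1.20 and solve for t:
e^(−t/τ) = (C − C_in)/(C₀ − C_in) = (1.20 − 1.91)/(0 − 1.91) = 0.37173
t = −τ ln(…) = 50.842 × 0.98959 = 50.313 min.

50.3 min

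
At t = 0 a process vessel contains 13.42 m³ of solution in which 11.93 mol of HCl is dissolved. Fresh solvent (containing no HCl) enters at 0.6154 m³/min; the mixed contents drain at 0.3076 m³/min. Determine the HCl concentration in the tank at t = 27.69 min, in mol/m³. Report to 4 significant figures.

0.3326 mol/m³

Total volume: dV/dt = Q_in − Q_out = 0.307800 m³/min, so V(t) = 13.42 + 0.307800 t and V(27.69) = 21.9430 m³.
No HCl enters, so dm/dt = −Q_out · (m/V).
dm/m = −Q_out dt/(V₀ + 0.307800 t); integrating gives ln(m/m₀) = −(Q_out/(Q_in−Q_out)) ln(V/V₀).
m = m₀ (V₀/V)^(Q_out/(Q_in−Q_out)) = 11.93 × (13.42/21.9430)^(0.999350) = 7.29854 mol.
C = m/V = 7.29854/21.9430 = 0.332614 mol/m³.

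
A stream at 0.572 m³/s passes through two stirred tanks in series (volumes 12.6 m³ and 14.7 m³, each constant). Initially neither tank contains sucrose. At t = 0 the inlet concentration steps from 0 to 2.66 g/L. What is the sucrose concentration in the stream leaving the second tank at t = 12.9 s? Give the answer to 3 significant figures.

Time constants: τᵢ = Vᵢ/Q for each well-mixed tank.
τ₁ = 12.6/0.572 = 22.028 s; τ₂ = 14.7/0.572 = 25.699 s.
Solving the cascade with C₁(0)=C₂(0)=0 gives C₂(t) = C_in[1 − (τ₁ e^(−t/τ₁) − τ₂ e^(−t/τ₂))/(τ₁ − τ₂)].
At t = 12.9: e^(−t/τ₁) = 0.55676, e^(−t/τ₂) = 0.60534.
C₂ = 2.66·[1 − (22.028·0.55676 − 25.699·0.60534)/(-3.6713)] = 2.66·0.10316 = 0.27441 g/L.

0.274 g/L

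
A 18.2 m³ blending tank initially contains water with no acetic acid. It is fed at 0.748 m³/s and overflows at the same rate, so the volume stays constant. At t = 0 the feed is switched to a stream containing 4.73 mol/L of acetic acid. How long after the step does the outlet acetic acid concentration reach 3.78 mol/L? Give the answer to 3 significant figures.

Species balance on the tank: V dC/dt = Q(C_in − C), so τ = V/Q = 24.332 s.
C(t) = C_in + (C₀ − C_in) e^(−t/τ). Set C = 3.78 and solve for t:
e^(−t/τ) = (C − C_in)/(C₀ − C_in) = (3.78 − 4.73)/(0 − 4.73) = 0.20085
t = −τ ln(…) = 24.332 × 1.6052 = 39.057 s.

39.1 s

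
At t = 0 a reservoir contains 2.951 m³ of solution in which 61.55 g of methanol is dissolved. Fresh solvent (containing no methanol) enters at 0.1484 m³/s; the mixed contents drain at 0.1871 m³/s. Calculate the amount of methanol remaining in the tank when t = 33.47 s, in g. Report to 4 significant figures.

Let m(t) be the amount of methanol. Volume: V(t) = V₀ + (Q_in − Q_out) t = 2.951 − 0.0387000 t; V(33.47) = 1.65571 m³.
No methanol enters, so dm/dt = −Q_out · (m/V).
dm/m = −Q_out dt/(V₀ − 0.0387000 t); integrating gives ln(m/m₀) = −(Q_out/(Q_in−Q_out)) ln(V/V₀).
m = m₀ (V₀/V)^(Q_out/(Q_in−Q_out)) = 61.55 × (2.951/1.65571)^(-4.83463) = 3.76540 g.

3.765 g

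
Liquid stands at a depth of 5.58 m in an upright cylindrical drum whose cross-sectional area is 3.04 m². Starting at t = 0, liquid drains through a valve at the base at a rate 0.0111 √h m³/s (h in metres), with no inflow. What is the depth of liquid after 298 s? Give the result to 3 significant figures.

3.31 m

A dh/dt = −Q_out = −0.0111 √h.
∫ h^(−1/2) dh = −(0.0111/A) ∫ dt, giving 2√h = 2√h₀ − (0.0111/A) t.
√h = √5.58 − 0.0111·298/(2·3.04) = 2.3622 − 0.54405 = 1.8182.
h = 1.8182² = 3.3057 m.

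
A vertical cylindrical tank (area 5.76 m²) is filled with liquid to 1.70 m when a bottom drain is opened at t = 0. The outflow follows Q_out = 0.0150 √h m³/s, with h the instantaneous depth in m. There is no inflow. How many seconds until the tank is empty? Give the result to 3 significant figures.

With no inflow, A dh/dt = −0.0150 √h.
∫ h^(−1/2) dh = −(0.0150/A) ∫ dt, giving 2√h = 2√h₀ − (0.0150/A) t.
Set h = 0: 2√h₀ = (0.0150/A) t_empty ⇒ t_empty = 2A√h₀/0.0150.
t_empty = 2·5.76·√1.70/0.0150 = 11.520·1.3038/0.0150 = 1001.3 s.

1000 s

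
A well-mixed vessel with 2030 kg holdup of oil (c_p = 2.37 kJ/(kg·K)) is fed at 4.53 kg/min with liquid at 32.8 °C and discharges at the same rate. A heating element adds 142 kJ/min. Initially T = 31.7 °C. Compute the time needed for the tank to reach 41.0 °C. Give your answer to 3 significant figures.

469 min

M c_p dT/dt = ṁ c_p (T_in − T) + Q̇.
τ = M/ṁ = 448.12 min; T_ss = T_in + Q̇/(ṁ c_p) = 46.026 °C.
T(t) = T_ss + (T₀ − T_ss) e^(−t/τ). Set T = 41.0:
e^(−t/τ) = (41.0 − 46.026)/(31.7 − 46.026) = 0.35085
t = −448.12 · ln(0.35085) = 469.36 min.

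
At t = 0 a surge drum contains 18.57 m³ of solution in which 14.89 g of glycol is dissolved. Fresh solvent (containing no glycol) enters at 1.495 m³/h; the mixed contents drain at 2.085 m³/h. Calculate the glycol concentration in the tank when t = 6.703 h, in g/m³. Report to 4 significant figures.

Total volume: dV/dt = Q_in − Q_out = -0.590000 m³/h, so V(t) = 18.57 − 0.590000 t and V(6.703) = 14.6152 m³.
Solute balance: dm/dt = 0 − Q_out C = −Q_out m/V(t).
Separate: dm/m = −Q_out dt/V(t) ⇒ ln(m/m₀) = −(Q_out/(Q_in−Q_out)) ln(V/V₀).
m = m₀ (V₀/V)^(Q_out/(Q_in−Q_out)) = 14.89 × (18.57/14.6152)^(-3.53390) = 6.38774 g.
C = m/V = 6.38774/14.6152 = 0.437060 g/m³.

0.4371 g/m³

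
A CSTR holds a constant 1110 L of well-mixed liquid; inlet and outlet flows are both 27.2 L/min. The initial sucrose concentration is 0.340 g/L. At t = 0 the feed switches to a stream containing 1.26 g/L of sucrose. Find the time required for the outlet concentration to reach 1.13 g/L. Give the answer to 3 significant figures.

Species balance: V dC/dt = Q(C_in − C) ⇒ τ = V/Q = 40.809 min.
C(t) = C_in + (C₀ − C_in) e^(−t/τ). Set C = 1.13 and solve for t:
e^(−t/τ) = (C − C_in)/(C₀ − C_in) = (1.13 − 1.26)/(0.340 − 1.26) = 0.14130
t = −τ ln(…) = 40.809 × 1.9568 = 79.856 min.

79.9 min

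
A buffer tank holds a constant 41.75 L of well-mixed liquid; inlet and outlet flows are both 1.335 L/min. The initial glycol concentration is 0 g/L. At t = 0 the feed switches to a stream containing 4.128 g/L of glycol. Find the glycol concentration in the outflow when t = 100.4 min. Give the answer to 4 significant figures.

3.961 g/L

Transient balance on the dissolved component: V dC/dt = Q(C_in − C).
Time constant τ = V/Q = 41.75/1.335 = 31.2734 min.
C approaches C_in exponentially: C(t) = C_in + (C₀ − C_in) e^(−t/τ).
C(100.4) = 4.128 + (0 − 4.128)·e^(−100.4/31.2734) = 4.128 + (-4.12800)·0.0403407 = 3.96147 g/L.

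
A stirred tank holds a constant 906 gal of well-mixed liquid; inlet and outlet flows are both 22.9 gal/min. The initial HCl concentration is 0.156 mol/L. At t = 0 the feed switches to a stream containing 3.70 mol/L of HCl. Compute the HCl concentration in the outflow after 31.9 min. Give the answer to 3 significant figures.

Mass balance on the solute (V constant): V dC/dt = Q(C_in − C).
So dC/dt = (C_in − C)/τ with τ = V/Q = 906/22.9 = 39.563 min.
C approaches C_in exponentially: C(t) = C_in + (C₀ − C_in) e^(−t/τ).
C(31.9) = 3.70 + (0.156 − 3.70)·e^(−31.9/39.563) = 3.70 + (-3.5440)·0.44651 = 2.1176 mol/L.

2.12 mol/L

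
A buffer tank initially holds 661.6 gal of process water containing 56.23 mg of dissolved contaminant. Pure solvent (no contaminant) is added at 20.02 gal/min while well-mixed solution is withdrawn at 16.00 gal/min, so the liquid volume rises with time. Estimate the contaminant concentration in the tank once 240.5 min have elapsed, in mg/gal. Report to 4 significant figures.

0.0009579 mg/gal

Let m(t) be the amount of contaminant. Volume: V(t) = V₀ + (Q_in − Q_out) t = 661.6 + 4.02000 t; V(240.5) = 1628.41 gal.
Species balance (pure solvent in): dm/dt = −Q_out · m/V(t).
dm/m = −Q_out dt/(V₀ + 4.02000 t); integrating gives ln(m/m₀) = −(Q_out/(Q_in−Q_out)) ln(V/V₀).
m = m₀ (V₀/V)^(Q_out/(Q_in−Q_out)) = 56.23 × (661.6/1628.41)^(3.98010) = 1.55984 mg.
C = m/V = 1.55984/1628.41 = 0.000957890 mg/gal.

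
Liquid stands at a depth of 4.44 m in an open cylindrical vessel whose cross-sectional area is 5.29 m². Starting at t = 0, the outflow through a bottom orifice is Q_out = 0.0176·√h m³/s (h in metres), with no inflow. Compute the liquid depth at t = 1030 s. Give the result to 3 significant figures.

With no inflow, A dh/dt = −0.0176 √h.
∫ h^(−1/2) dh = −(0.0176/A) ∫ dt, giving 2√h = 2√h₀ − (0.0176/A) t.
√h = √4.44 − 0.0176·1030/(2·5.29) = 2.1071 − 1.7134 = 0.39371.
h = 0.39371² = 0.15501 m.

0.155 m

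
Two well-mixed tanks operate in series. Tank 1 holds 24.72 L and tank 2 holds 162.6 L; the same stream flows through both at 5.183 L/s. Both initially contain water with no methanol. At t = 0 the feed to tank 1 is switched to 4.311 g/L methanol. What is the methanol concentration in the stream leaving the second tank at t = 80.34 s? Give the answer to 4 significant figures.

3.918 g/L

Time constants: τᵢ = Vᵢ/Q for each well-mixed tank.
τ₁ = 24.72/5.183 = 4.76944 s; τ₂ = 162.6/5.183 = 31.3718 s.
Solving the cascade with C₁(0)=C₂(0)=0 gives C₂(t) = C_in[1 − (τ₁ e^(−t/τ₁) − τ₂ e^(−t/τ₂))/(τ₁ − τ₂)].
At t = 80.34: e^(−t/τ₁) = 4.83524e-08, e^(−t/τ₂) = 0.0772353.
C₂ = 4.311·[1 − (4.76944·4.83524e-08 − 31.3718·0.0772353)/(-26.6024)] = 4.311·0.908918 = 3.91834 g/L.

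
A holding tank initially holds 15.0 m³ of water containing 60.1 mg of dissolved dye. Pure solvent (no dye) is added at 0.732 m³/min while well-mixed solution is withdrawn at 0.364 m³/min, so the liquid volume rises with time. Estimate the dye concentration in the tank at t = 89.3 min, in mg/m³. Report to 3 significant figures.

0.399 mg/m³

Total volume: dV/dt = Q_in − Q_out = 0.36800 m³/min, so V(t) = 15.0 + 0.36800 t and V(89.3) = 47.862 m³.
No dye enters, so dm/dt = −Q_out · (m/V).
dm/m = −Q_out dt/(V₀ + 0.36800 t); integrating gives ln(m/m₀) = −(Q_out/(Q_in−Q_out)) ln(V/V₀).
m = m₀ (V₀/V)^(Q_out/(Q_in−Q_out)) = 60.1 × (15.0/47.862)^(0.98913) = 19.074 mg.
C = m/V = 19.074/47.862 = 0.39852 mg/m³.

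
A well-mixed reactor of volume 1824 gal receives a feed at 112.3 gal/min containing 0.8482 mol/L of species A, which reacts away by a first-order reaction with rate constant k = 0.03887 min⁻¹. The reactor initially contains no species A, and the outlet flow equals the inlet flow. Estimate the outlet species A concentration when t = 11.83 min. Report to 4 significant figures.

0.3615 mol/L

Accumulation = in − out − consumed: V dC/dt = Q C_in − Q C − k V C.
dC/dt = (Q/V) C_in − (Q/V + k) C; effective rate a = Q/V + k = 0.0615680 + 0.03887 = 0.100438 min⁻¹.
C_ss = Q C_in/(Q + kV) = 0.519942 mol/L; C(t) = C_ss + (C₀ − C_ss) e^(−a t).
C(11.83) = 0.519942 + (-0.519942)·e^(−0.100438·11.83) = 0.519942 + (-0.519942)·0.304775 = 0.361477 mol/L.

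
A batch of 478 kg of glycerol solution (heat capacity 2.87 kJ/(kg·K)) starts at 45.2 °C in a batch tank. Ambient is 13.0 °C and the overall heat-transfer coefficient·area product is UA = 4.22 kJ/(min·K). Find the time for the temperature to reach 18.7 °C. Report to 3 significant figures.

M c_p dT/dt = −UA(T − T_amb).
τ = M c_p/UA = 325.09 min; T_ss = T_amb = 13.000 °C.
T(t) = T_ss + (T₀ − T_ss)e^(−t/τ); set T = 18.7:
t = −τ ln[(T − T_ss)/(T₀ − T_ss)] = −325.09 · ln(0.17702) = 562.89 min.

563 min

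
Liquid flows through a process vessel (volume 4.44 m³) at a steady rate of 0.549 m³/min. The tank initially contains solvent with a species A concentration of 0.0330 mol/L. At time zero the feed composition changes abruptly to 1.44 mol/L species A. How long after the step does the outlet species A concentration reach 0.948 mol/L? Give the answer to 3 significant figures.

8.50 min

Unsteady species balance (constant V, well mixed): V dC/dt = Q(C_in − C), so τ = V/Q = 8.0874 min.
C(t) = C_in + (C₀ − C_in) e^(−t/τ). Set C = 0.948 and solve for t:
e^(−t/τ) = (C − C_in)/(C₀ − C_in) = (0.948 − 1.44)/(0.0330 − 1.44) = 0.34968
t = −τ ln(…) = 8.0874 × 1.0507 = 8.4978 min.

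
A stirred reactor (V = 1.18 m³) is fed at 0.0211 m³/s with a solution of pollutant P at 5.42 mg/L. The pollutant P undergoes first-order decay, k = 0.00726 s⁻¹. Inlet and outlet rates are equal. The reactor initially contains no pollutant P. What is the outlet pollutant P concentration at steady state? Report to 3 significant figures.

Species balance: V dC/dt = Q C_in − Q C − k V C.
At steady state: 0 = Q C_in − (Q + kV) C_ss, so C_ss = Q C_in/(Q + kV).
C_ss = 0.0211·5.42/(0.0211 + 0.00726·1.18) = 0.11436/0.029667 = 3.8549 mg/L.

3.85 mg/L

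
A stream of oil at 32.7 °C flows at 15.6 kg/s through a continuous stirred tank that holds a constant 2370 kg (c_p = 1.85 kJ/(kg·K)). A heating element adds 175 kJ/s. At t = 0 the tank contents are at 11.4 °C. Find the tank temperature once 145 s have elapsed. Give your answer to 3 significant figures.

28.2 °C

Heat balance on the well-mixed liquid: M c_p dT/dt = ṁ c_p (T_in − T) + 175.
Rearrange: dT/dt = (T_ss − T)/τ with τ = M/ṁ = 151.92 s and T_ss = T_in + Q̇/(ṁ c_p) = 38.764 °C.
This is linear first-order; T(t) = T_ss + (T₀ − T_ss) e^(−t/τ).
T(145) = 38.764 + (-27.364)·e^(−145/151.92) = 38.764 + (-27.364)·0.38503 = 28.228 °C.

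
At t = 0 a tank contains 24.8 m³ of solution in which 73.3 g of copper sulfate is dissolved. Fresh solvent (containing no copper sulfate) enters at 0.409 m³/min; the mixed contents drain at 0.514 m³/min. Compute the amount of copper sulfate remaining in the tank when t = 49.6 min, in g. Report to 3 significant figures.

Total volume: dV/dt = Q_in − Q_out = -0.10500 m³/min, so V(t) = 24.8 − 0.10500 t and V(49.6) = 19.592 m³.
Solute balance: dm/dt = 0 − Q_out C = −Q_out m/V(t).
dm/m = −Q_out dt/(V₀ − 0.10500 t); integrating gives ln(m/m₀) = −(Q_out/(Q_in−Q_out)) ln(V/V₀).
m = m₀ (V₀/V)^(Q_out/(Q_in−Q_out)) = 73.3 × (24.8/19.592)^(-4.8952) = 23.119 g.

23.1 g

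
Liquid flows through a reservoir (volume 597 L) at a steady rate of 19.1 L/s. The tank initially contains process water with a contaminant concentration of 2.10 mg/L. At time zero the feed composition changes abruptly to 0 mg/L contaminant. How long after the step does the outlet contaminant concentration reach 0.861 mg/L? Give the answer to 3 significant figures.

27.9 s

Accumulation = in − out for the solute gives V dC/dt = Q(C_in − C), so τ = V/Q = 31.257 s.
C(t) = C_in + (C₀ − C_in) e^(−t/τ). Set C = 0.861 and solve for t:
e^(−t/τ) = (C − C_in)/(C₀ − C_in) = (0.861 − 0)/(2.10 − 0) = 0.41000
t = −τ ln(…) = 31.257 × 0.89160 = 27.868 s.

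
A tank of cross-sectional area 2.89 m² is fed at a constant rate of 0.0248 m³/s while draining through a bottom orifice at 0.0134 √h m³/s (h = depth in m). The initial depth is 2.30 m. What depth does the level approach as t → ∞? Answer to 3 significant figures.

Unsteady balance on liquid volume: A dh/dt = Q_in − 0.0134 √h. At steady state dh/dt = 0:
Q_in = 0.0134 √h_ss ⇒ √h_ss = 0.0248/0.0134 = 1.8507.
h_ss = 1.8507² = 3.4253 m. (Since h₀ = 2.30 m < h_ss, the level will rise toward this value.)

3.43 m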